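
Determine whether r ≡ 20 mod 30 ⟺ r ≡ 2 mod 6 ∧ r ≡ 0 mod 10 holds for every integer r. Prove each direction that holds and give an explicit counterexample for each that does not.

(→) Suppose r ≡ 20 (mod 30); write r = 30j + 20. Since 6 ∣ 30, reducing mod 6 gives r ≡ 20 ≡ 2 (mod 6); since 10 ∣ 30, reducing mod 10 gives r ≡ 20 ≡ 0 (mod 10).

(←) Conversely, if r ≡ 2 (mod 6) and r ≡ 0 (mod 10), then by the Chinese remainder theorem r ≡ 20 (mod 30). This is exactly r ≡ 20 (mod 30).

Both directions hold; the statement is true.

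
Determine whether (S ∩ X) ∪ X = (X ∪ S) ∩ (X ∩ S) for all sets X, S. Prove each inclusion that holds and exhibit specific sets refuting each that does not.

(⟹) This inclusion fails. Take X = {1}, S = ∅; then 1 ∈ (S ∩ X) ∪ X but 1 ∉ (X ∪ S) ∩ (X ∩ S).

(⟸) Let x ∈ (X ∪ S) ∩ (X ∩ S). Then x ∈ X ∩ S, from which x ∈ (S ∩ X) ∪ X.

The sets are not equal: only the reverse inclusion holds.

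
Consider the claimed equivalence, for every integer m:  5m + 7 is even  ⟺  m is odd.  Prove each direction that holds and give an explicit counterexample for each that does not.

The biconditional holds.

[⇒] Suppose 5m + 7 is even. Since 5 is odd, 5m and m have the same parity, so 5m + 7 ≡ m + 7 (mod 2). As 7 is odd, 5m + 7 is even exactly when m is odd. Thus m is odd.

[⇐] Conversely, suppose m is odd; write m = 2j + 1. Then 5m + 7 = 5·(2j + 1) + 7 = 2·5j + 12, which is even.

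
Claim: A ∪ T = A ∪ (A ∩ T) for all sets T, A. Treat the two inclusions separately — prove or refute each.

(⊆) This inclusion fails. Take T = {1}, A = ∅; then 1 ∈ A ∪ T but 1 ∉ A ∪ (A ∩ T).

(⊇) Let x ∈ A ∪ (A ∩ T). Then either x ∈ A and x ∉ T; or x ∈ T ∩ A. In each case x ∈ A ∪ T, so A ∪ (A ∩ T) ⊆ A ∪ T.

The sets are not equal: only the reverse inclusion holds.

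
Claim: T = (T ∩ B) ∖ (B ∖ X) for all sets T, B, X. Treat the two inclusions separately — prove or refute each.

The sets are not equal: only the reverse inclusion holds.

(⊆) This inclusion fails. Take T = {1}, B = ∅, X = ∅; then 1 ∈ T but 1 ∉ (T ∩ B) ∖ (B ∖ X).

(⊇) Let x ∈ (T ∩ B) ∖ (B ∖ X). Then x ∈ T ∩ B ∩ X, from which x ∈ T.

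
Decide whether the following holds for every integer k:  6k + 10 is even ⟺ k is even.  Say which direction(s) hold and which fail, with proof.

(⇒) fails; (⇐) holds.

Converse. Suppose k is even. Since 6 is even, 6k is even for every k, so 6k + 10 has the same parity as 10, which is even. Hence 6k + 10 is even.

Forward direction. This fails: take k = 5. Then 6k + 10 = 40, which is even, yet k = 5 is odd, not even.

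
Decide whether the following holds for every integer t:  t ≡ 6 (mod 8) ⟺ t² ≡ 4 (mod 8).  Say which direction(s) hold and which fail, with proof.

(⇒) Suppose t ≡ 6 (mod 8). Write t = 8j + 6. Then (8j + 6)² = 64j² + 96j + 36 = 8(8j² + 12j + 4) + 4, so t² ≡ 4 (mod 8).

(⇐) This fails: take t = 2. Then 2² = 4 ≡ 4 (mod 8), yet 2 ≡ 2 (mod 8), not 6.

The forward direction holds; the converse fails.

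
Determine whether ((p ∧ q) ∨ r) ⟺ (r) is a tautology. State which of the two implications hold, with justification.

(⟸) Assume the antecedent. If p is true, the antecedent forces (p = T, r = T, q = F) or (p = T, r = T, q = T), and (p ∧ q) ∨ r holds there. If p is false, the antecedent forces (p = F, r = T, q = F) or (p = F, r = T, q = T), and (p ∧ q) ∨ r holds there. Either way (p ∧ q) ∨ r holds.

(⟹) This fails. Under p = T, r = F, q = T, the left side is true but the right side is false.

Not equivalent: only (⇐) holds.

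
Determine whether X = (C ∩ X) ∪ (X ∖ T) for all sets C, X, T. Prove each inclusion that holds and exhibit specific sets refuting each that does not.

The sets are not equal: only the reverse inclusion holds.

(⊆) This inclusion fails. Take C = ∅, X = {1}, T = {1}; then 1 ∈ X but 1 ∉ (C ∩ X) ∪ (X ∖ T).

(⊇) Let x ∈ (C ∩ X) ∪ (X ∖ T). Then either x ∈ X and x ∉ C, T; or x ∈ C ∩ X and x ∉ T; or x ∈ C ∩ X ∩ T. In each case x ∈ X, so (C ∩ X) ∪ (X ∖ T) ⊆ X.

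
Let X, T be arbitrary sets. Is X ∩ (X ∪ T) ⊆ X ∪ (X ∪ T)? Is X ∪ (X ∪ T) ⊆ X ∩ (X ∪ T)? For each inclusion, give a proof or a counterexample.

(⟸) This inclusion fails. Take X = ∅, T = {1}; then 1 ∈ X ∪ (X ∪ T) but 1 ∉ X ∩ (X ∪ T).

(⟹) Let x ∈ X ∩ (X ∪ T). Then either x ∈ X and x ∉ T; or x ∈ X ∩ T. In each case x ∈ X ∪ (X ∪ T), so X ∩ (X ∪ T) ⊆ X ∪ (X ∪ T).

(⊆) holds; (⊇) fails.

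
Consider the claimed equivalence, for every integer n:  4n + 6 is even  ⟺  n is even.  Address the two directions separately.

(⇐) Suppose n is even. Since 4 is even, 4n is even for every n, so 4n + 6 has the same parity as 6, which is even. Hence 4n + 6 is even.

(⇒) This fails: take n = 3. Then 4n + 6 = 18, which is even, yet n = 3 is odd, not even.

Only the reverse direction holds.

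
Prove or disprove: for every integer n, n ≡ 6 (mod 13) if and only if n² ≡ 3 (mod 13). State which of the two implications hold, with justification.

(⇒) fails and (⇐) fails.

(⟹) This fails: take n = 6. Then 6 ≡ 6 (mod 13), but 6² = 36 ≡ 10 (mod 13), not 3.

(⟸) This fails: take n = 4. Then 4² = 16 ≡ 3 (mod 13), yet 4 ≡ 4 (mod 13), not 6.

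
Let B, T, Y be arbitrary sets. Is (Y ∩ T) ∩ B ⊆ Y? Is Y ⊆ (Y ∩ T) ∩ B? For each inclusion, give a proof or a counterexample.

(⟸) This inclusion fails. Take B = ∅, T = ∅, Y = {1}; then 1 ∈ Y but 1 ∉ (Y ∩ T) ∩ B.

(⟹) Let x ∈ (Y ∩ T) ∩ B. Then x ∈ B ∩ T ∩ Y, from which x ∈ Y.

(⊆) holds; (⊇) fails.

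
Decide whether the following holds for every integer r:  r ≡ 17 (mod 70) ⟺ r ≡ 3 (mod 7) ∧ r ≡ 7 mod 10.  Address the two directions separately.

Both implications hold.

(⟹) Suppose r ≡ 17 (mod 70); write r = 70j + 17. Since 7 ∣ 70, reducing mod 7 gives r ≡ 17 ≡ 3 (mod 7); since 10 ∣ 70, reducing mod 10 gives r ≡ 17 ≡ 7 (mod 10).

(⟸) Conversely, if r ≡ 3 (mod 7) and r ≡ 7 (mod 10), then by the Chinese remainder theorem r ≡ 17 (mod 70). This is exactly r ≡ 17 (mod 70).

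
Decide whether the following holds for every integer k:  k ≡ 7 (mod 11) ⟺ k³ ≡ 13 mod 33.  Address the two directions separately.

Not equivalent: only (⇐) holds.

(⟸) The residues r modulo 33 with r³ ≡ 13 (mod 33) are exactly {7}, and each is ≡ 7 (mod 11).

(⟹) This fails: take k = 18. Then 18 ≡ 7 (mod 11), but 18³ = 5832 ≡ 24 (mod 33), not 13.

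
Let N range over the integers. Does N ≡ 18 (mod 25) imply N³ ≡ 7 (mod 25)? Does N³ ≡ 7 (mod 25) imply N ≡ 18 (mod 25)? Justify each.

Both directions hold; the statement is true.

(⟹) Suppose N ≡ 18 (mod 25). Write N = 25j + 18. Then (25j + 18)³ = 15625j³ + 33750j² + 24300j + 5832 = 25(625j³ + 1350j² + 972j + 233) + 7, so N³ ≡ 7 (mod 25).

(⟸) Conversely, suppose N³ ≡ 7 (mod 25). The only residue r in {0, …, 24} with r³ ≡ 7 (mod 25) is r = 18, so N ≡ 18 (mod 25).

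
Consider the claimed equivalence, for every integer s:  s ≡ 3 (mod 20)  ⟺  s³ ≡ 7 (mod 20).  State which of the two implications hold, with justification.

Both implications hold.

Converse. Suppose s³ ≡ 7 (mod 20). The only residue r in {0, …, 19} with r³ ≡ 7 (mod 20) is r = 3, so s ≡ 3 (mod 20).

Forward direction. Suppose s ≡ 3 (mod 20). Write s = 20j + 3. Then (20j + 3)³ = 8000j³ + 3600j² + 540j + 27 = 20(400j³ + 180j² + 27j + 1) + 7, so s³ ≡ 7 (mod 20).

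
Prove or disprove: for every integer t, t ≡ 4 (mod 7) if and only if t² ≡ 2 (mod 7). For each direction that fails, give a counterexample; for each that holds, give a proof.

(⇒) Suppose t ≡ 4 (mod 7). Write t = 7j + 4. Then (7j + 4)² = 49j² + 56j + 16 = 7(7j² + 8j + 2) + 2, so t² ≡ 2 (mod 7).

(⇐) This fails: take t = 3. Then 3² = 9 ≡ 2 (mod 7), yet 3 ≡ 3 (mod 7), not 4.

(⇒) holds; (⇐) fails.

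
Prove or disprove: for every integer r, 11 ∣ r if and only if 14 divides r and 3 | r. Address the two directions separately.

Forward direction. This fails: take r = 11. Certainly 11 ∣ 11, but 14 ∤ 11.

Converse. This fails: take r = 42. Both 14 ∣ 42 and 3 ∣ 42, yet 42 is not a multiple of 11 (since 42 = 3·11 + 9), so 11 ∤ 42.

Neither implication holds.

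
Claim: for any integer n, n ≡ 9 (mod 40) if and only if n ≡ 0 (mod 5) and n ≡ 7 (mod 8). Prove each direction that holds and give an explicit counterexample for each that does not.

Both directions fail.

(→) This fails: n = 9 gives 9 ≡ 9 (mod 40) but 9 ≡ 4 (mod 5), so the conjunction on the right does not hold.

(←) This fails: n = 15 satisfies both congruences on the right (15 ≡ 0 mod 5 and 15 ≡ 7 mod 8) yet 15 ≡ 15 (mod 40), not 9.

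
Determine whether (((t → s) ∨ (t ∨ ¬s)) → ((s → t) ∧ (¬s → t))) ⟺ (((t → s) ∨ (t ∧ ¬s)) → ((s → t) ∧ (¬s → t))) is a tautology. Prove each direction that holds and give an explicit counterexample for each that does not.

Both directions hold.

[⇒] Assume the antecedent. If t is true, the consequent reduces to true regardless of the other variables. If t is false, the antecedent cannot hold. Either way the consequent holds.

[⇐] Assume the antecedent. If t is true, the consequent reduces to true regardless of the other variables. If t is false, the antecedent cannot hold. Either way the consequent holds.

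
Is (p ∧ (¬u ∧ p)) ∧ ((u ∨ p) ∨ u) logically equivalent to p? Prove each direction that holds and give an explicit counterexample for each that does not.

(⟹) Assume the antecedent. If u is true, the antecedent cannot hold. If u is false, the antecedent forces (u = F, p = T), and p holds there. Either way p holds.

(⟸) This fails. Under u = T, p = T, the left side is false but the right side is true.

Only the forward implication holds.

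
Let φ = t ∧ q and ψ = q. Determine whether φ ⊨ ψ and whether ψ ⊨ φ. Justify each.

(⇒) Assume the antecedent. If t is true, the antecedent forces (t = T, q = T), and q holds there. If t is false, the antecedent cannot hold. Either way q holds.

(⇐) This fails. Under t = F, q = T, the left side is false but the right side is true.

The forward direction holds; the converse fails.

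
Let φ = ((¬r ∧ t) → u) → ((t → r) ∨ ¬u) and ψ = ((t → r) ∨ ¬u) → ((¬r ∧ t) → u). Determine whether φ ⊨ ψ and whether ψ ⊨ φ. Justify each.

Forward direction. This fails. Under u = F, t = T, r = F, the left side is true but the right side is false.

Converse. This fails. Under u = T, t = T, r = F, the left side is false but the right side is true.

Both directions fail.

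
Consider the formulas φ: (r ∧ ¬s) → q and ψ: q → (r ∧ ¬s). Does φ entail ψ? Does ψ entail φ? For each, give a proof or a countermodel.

Both directions fail.

(→) This fails. Under r = F, q = T, s = F, the left side is true but the right side is false.

(←) This fails. Under r = T, q = F, s = F, the left side is false but the right side is true.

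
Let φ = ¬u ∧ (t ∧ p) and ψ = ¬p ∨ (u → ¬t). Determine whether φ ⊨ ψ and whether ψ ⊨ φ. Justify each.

The forward direction holds; the converse fails.

(⟹) Assume the antecedent. If p is true, the antecedent forces (p = T, u = F, t = T), and ¬p ∨ (u → ¬t) holds there. If p is false, the antecedent cannot hold. Either way ¬p ∨ (u → ¬t) holds.

(⟸) This fails. Under p = F, u = F, t = F, the left side is false but the right side is true.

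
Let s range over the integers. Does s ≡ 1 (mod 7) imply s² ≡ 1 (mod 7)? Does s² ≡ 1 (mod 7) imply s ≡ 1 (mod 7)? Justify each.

[⇒] Suppose s ≡ 1 (mod 7). Write s = 7j + 1. Then (7j + 1)² = 49j² + 14j + 1 = 7(7j² + 2j) + 1, so s² ≡ 1 (mod 7).

[⇐] This fails: take s = 6. Then 6² = 36 ≡ 1 (mod 7), yet 6 ≡ 6 (mod 7), not 1.

Not equivalent: only (⇒) holds.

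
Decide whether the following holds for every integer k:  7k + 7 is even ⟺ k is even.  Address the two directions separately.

(→) This fails: k = 3 gives 7k + 7 = 28, which is even, but 3 is odd, not even.

(←) This also fails: k = 4 is even, but 7k + 7 = 35 is odd, not even.

Neither implication holds.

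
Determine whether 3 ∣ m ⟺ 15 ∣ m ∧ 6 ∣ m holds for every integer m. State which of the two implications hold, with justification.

[⇒] This fails: take m = 3. Certainly 3 ∣ 3, but 15 ∤ 3.

[⇐] Suppose 15 ∣ m and 6 ∣ m. Any common multiple of 15 and 6 is a multiple of their lcm; here lcm(15, 6) = 15·6/gcd(15, 6) = 90/3 = 30, so 30 ∣ m. Since 3 ∣ 30, it follows that 3 ∣ m.

Only the converse holds.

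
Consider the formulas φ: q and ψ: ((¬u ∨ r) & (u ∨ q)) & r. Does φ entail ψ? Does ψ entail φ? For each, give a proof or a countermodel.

(⇒) This fails. Under u = F, q = T, r = F, the left side is true but the right side is false.

(⇐) This fails. Under u = T, q = F, r = T, the left side is false but the right side is true.

Neither implication holds.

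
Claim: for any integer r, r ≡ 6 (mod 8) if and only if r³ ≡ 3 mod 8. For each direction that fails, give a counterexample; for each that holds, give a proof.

Neither direction holds.

(⟹) This fails: take r = 6. Then 6 ≡ 6 (mod 8), but 6³ = 216 ≡ 0 (mod 8), not 3.

(⟸) This fails: take r = 3. Then 3³ = 27 ≡ 3 (mod 8), yet 3 ≡ 3 (mod 8), not 6.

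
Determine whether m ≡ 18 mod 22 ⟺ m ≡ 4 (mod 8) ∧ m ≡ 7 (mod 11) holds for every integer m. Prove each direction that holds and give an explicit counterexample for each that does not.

[⇒] This fails: m = 40 gives 40 ≡ 18 (mod 22) but 40 ≡ 0 (mod 8), so the conjunction on the right does not hold.

[⇐] Conversely, if m ≡ 4 (mod 8) and m ≡ 7 (mod 11), then by the Chinese remainder theorem m ≡ 84 (mod 88). Since 84 ≡ 18 (mod 22) and 22 ∣ 88, we get m ≡ 18 (mod 22).

The forward direction fails; the converse holds.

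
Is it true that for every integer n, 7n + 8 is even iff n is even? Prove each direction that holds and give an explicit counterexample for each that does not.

Forward direction. Suppose 7n + 8 is even. Since 7 is odd, 7n and n have the same parity, so 7n + 8 ≡ n + 8 (mod 2). As 8 is even, 7n + 8 is even exactly when n is even. Thus n is even.

Converse. Suppose n is even; write n = 2j. Then 7n + 8 = 7·(2j) + 8 = 2·7j + 8, which is even.

Both implications hold.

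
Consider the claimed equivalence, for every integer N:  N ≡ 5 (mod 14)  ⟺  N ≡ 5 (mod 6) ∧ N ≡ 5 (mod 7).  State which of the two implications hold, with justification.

[⇒] This fails: N = 33 gives 33 ≡ 5 (mod 14) but 33 ≡ 3 (mod 6), so the conjunction on the right does not hold.

[⇐] Conversely, if N ≡ 5 (mod 6) and N ≡ 5 (mod 7), then by the Chinese remainder theorem N ≡ 5 (mod 42). Since 5 ≡ 5 (mod 14) and 14 ∣ 42, we get N ≡ 5 (mod 14).

Not equivalent: only (⇐) holds.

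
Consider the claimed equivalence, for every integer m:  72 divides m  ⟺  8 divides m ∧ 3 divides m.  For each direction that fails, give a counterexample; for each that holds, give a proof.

(⇒) If 72 ∣ m, write m = 72q. Since 72 = 9·8, m = 8·(9q), so 8 ∣ m; and since 72 = 24·3, m = 3·(24q), so 3 ∣ m.

(⇐) This fails: take m = 24. Both 8 ∣ 24 and 3 ∣ 24, yet 24 is not a multiple of 72 (since 24 = 0·72 + 24), so 72 ∤ 24.

Only the forward direction holds.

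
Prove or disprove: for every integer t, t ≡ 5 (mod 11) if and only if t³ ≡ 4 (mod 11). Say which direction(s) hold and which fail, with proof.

Forward direction. Suppose t ≡ 5 (mod 11). Write t = 11j + 5. Then (11j + 5)³ = 1331j³ + 1815j² + 825j + 125 = 11(121j³ + 165j² + 75j + 11) + 4, so t³ ≡ 4 (mod 11).

Converse. Suppose t³ ≡ 4 (mod 11). The only residue r in {0, …, 10} with r³ ≡ 4 (mod 11) is r = 5, so t ≡ 5 (mod 11).

Both directions hold.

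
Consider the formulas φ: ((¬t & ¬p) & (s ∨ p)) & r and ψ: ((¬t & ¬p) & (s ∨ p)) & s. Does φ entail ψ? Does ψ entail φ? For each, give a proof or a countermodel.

Not equivalent: only (⇒) holds.

(⇒) Assume the antecedent. If t is true, the antecedent cannot hold. If t is false, the antecedent forces (t = F, p = F, s = T, r = T), and ((¬t & ¬p) & (s ∨ p)) & s holds there. Either way ((¬t & ¬p) & (s ∨ p)) & s holds.

(⇐) This fails. Under t = F, p = F, s = T, r = F, the left side is false but the right side is true.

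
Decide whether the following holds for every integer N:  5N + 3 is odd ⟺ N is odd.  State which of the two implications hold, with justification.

Neither implication holds.

(⟹) This fails: N = 2 gives 5N + 3 = 13, which is odd, but 2 is even, not odd.

(⟸) This also fails: N = 1 is odd, but 5N + 3 = 8 is even, not odd.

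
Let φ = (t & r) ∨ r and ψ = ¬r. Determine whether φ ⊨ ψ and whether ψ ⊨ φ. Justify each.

Neither direction holds.

[⇒] This fails. Under r = T, t = F, the left side is true but the right side is false.

[⇐] This fails. Under r = F, t = F, the left side is false but the right side is true.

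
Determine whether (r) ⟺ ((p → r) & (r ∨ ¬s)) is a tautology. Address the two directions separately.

Forward direction. Assume the antecedent. If s is true, the antecedent forces (s = T, p = F, r = T) or (s = T, p = T, r = T), and (p → r) & (r ∨ ¬s) holds there. If s is false, the antecedent forces (s = F, p = F, r = T) or (s = F, p = T, r = T), and (p → r) & (r ∨ ¬s) holds there. Either way (p → r) & (r ∨ ¬s) holds.

Converse. This fails. Under s = F, p = F, r = F, the left side is false but the right side is true.

Only the forward direction holds.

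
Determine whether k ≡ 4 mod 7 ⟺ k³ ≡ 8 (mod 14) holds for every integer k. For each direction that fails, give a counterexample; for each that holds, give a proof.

Neither implication holds.

(→) This fails: take k = 11. Then 11 ≡ 4 (mod 7), but 11³ = 1331 ≡ 1 (mod 14), not 8.

(←) This fails: take k = 2. Then 2³ = 8 ≡ 8 (mod 14), yet 2 ≡ 2 (mod 7), not 4.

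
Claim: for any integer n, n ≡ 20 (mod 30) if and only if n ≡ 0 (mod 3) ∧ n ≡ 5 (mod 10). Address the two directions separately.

Neither implication holds.

(⇒) This fails: n = 20 gives 20 ≡ 20 (mod 30) but 20 ≡ 2 (mod 3), so the conjunction on the right does not hold.

(⇐) This fails: n = 15 satisfies both congruences on the right (15 ≡ 0 mod 3 and 15 ≡ 5 mod 10) yet 15 ≡ 15 (mod 30), not 20.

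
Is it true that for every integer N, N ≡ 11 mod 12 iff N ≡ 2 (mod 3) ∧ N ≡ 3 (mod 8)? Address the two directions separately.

[⇒] This fails: N = 23 gives 23 ≡ 11 (mod 12) but 23 ≡ 7 (mod 8), so the conjunction on the right does not hold.

[⇐] Conversely, if N ≡ 2 (mod 3) and N ≡ 3 (mod 8), then by the Chinese remainder theorem N ≡ 11 (mod 24). Since 11 ≡ 11 (mod 12) and 12 ∣ 24, we get N ≡ 11 (mod 12).

The forward direction fails; the converse holds.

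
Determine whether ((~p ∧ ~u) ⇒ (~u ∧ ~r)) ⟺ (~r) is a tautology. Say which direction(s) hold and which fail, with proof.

(⟸) Assume the antecedent. If r is true, the antecedent cannot hold. If r is false, (~p ∧ ~u) ⇒ (~u ∧ ~r) reduces to true regardless of the other variables. Either way (~p ∧ ~u) ⇒ (~u ∧ ~r) holds.

(⟹) This fails. Under r = T, p = T, u = F, the left side is true but the right side is false.

The forward direction fails; the converse holds.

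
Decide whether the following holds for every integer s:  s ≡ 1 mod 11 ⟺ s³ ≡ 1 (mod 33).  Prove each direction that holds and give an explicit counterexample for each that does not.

(⟹) This fails: take s = 12. Then 12 ≡ 1 (mod 11), but 12³ = 1728 ≡ 12 (mod 33), not 1.

(⟸) Conversely, the residues r modulo 33 with r³ ≡ 1 (mod 33) are exactly {1}, and each is ≡ 1 (mod 11).

(⇒) fails; (⇐) holds.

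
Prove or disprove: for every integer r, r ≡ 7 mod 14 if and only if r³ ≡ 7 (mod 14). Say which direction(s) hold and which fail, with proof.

(⇒) Suppose r ≡ 7 mod 14. Write r = 14j + 7. Then (14j + 7)³ = 2744j³ + 4116j² + 2058j + 343 = 14(196j³ + 294j² + 147j + 24) + 7, so r³ ≡ 7 (mod 14).

(⇐) Conversely, suppose r³ ≡ 7 (mod 14). The only residue r in {0, …, 13} with r³ ≡ 7 (mod 14) is r = 7, so r ≡ 7 (mod 14).

Both implications hold.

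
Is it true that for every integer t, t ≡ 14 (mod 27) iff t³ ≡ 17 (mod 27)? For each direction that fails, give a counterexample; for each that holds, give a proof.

(⇒) Suppose t ≡ 14 (mod 27). Write t = 27j + 14. Then (27j + 14)³ = 19683j³ + 30618j² + 15876j + 2744 = 27(729j³ + 1134j² + 588j + 101) + 17, so t³ ≡ 17 (mod 27).

(⇐) This fails: take t = 5. Then 5³ = 125 ≡ 17 (mod 27), yet 5 ≡ 5 (mod 27), not 14.

(⇒) holds; (⇐) fails.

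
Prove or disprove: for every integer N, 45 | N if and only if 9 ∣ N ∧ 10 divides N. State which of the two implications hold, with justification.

(⇐) Suppose 9 ∣ N and 10 ∣ N. Any common multiple of 9 and 10 is a multiple of their lcm; here gcd(9, 10) = 1, so lcm(9, 10) = 9·10 = 90, so 90 ∣ N. Since 45 ∣ 90, it follows that 45 ∣ N.

(⇒) This fails: take N = 45. Certainly 45 ∣ 45, but 10 ∤ 45.

Only the converse holds.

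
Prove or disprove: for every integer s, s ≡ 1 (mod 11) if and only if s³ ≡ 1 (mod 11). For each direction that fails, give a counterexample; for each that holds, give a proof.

(⟸) For the converse, argue contrapositively. If s ≢ 1 (mod 11), then s is congruent to one of 0, 2, 3, 4, 5, 6, 7, 8, 9, 10 modulo 11, and these give s³ ≡ 0, 8, 5, 9, 4, 7, 2, 6, 3, 10 respectively — never 1.

(⟹) Suppose s ≡ 1 (mod 11). Write s = 11j + 1. Then (11j + 1)³ = 1331j³ + 363j² + 33j + 1 = 11(121j³ + 33j² + 3j) + 1, so s³ ≡ 1 (mod 11).

Both implications hold.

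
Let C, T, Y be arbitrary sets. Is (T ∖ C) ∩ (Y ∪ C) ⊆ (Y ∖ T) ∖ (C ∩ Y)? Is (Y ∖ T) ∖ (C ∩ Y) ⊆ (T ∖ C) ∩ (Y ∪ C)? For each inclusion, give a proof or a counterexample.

Both inclusions fail.

(⟹) This inclusion fails. Take C = ∅, T = {1}, Y = {1}; then 1 ∈ (T ∖ C) ∩ (Y ∪ C) but 1 ∉ (Y ∖ T) ∖ (C ∩ Y).

(⟸) This inclusion fails. Take C = ∅, T = ∅, Y = {1}; then 1 ∈ (Y ∖ T) ∖ (C ∩ Y) but 1 ∉ (T ∖ C) ∩ (Y ∪ C).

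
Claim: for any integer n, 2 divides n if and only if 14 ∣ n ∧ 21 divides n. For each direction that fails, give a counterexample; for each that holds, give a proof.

(→) This fails: take n = 2. Certainly 2 ∣ 2, but 14 ∤ 2.

(←) Suppose 14 ∣ n and 21 ∣ n. Any common multiple of 14 and 21 is a multiple of their lcm; here lcm(14, 21) = 14·21/gcd(14, 21) = 294/7 = 42, so 42 ∣ n. Since 2 ∣ 42, it follows that 2 ∣ n.

Only the converse holds.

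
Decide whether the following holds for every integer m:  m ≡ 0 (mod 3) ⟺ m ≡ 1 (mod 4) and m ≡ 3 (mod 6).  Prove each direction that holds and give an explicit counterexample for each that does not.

Not equivalent: only (⇐) holds.

[⇒] This fails: m = 0 gives 0 ≡ 0 (mod 3) but 0 ≡ 0 (mod 4), so the conjunction on the right does not hold.

[⇐] Conversely, if m ≡ 1 (mod 4) and m ≡ 3 (mod 6), then by the Chinese remainder theorem m ≡ 9 (mod 12). Since 9 ≡ 0 (mod 3) and 3 ∣ 12, we get m ≡ 0 (mod 3).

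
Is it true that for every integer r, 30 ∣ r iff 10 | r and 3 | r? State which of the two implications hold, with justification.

(←) Suppose 10 ∣ r and 3 ∣ r. Any common multiple of 10 and 3 is a multiple of their lcm; here gcd(10, 3) = 1, so lcm(10, 3) = 10·3 = 30, so 30 ∣ r.

(→) If 30 ∣ r, write r = 30q. Since 30 = 3·10, r = 10·(3q), so 10 ∣ r; and since 30 = 10·3, r = 3·(10q), so 3 ∣ r.

Equivalent; both directions hold.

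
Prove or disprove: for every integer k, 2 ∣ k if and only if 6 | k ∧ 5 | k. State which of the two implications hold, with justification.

Forward direction. This fails: take k = 2. Certainly 2 ∣ 2, but 6 ∤ 2.

Converse. Suppose 6 ∣ k and 5 ∣ k. Any common multiple of 6 and 5 is a multiple of their lcm; here gcd(6, 5) = 1, so lcm(6, 5) = 6·5 = 30, so 30 ∣ k. Since 2 ∣ 30, it follows that 2 ∣ k.

Not equivalent: only (⇐) holds.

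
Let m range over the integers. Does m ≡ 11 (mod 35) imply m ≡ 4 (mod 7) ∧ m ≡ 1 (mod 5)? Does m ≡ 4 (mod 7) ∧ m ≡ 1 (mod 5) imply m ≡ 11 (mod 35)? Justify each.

Both implications hold.

[⇒] Suppose m ≡ 11 (mod 35); write m = 35j + 11. Since 7 ∣ 35, reducing mod 7 gives m ≡ 11 ≡ 4 (mod 7); since 5 ∣ 35, reducing mod 5 gives m ≡ 11 ≡ 1 (mod 5).

[⇐] Conversely, if m ≡ 4 (mod 7) and m ≡ 1 (mod 5), then by the Chinese remainder theorem m ≡ 11 (mod 35). This is exactly m ≡ 11 (mod 35).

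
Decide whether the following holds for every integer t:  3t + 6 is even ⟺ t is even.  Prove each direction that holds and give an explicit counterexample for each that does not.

(←) Suppose t is even; write t = 2j. Then 3t + 6 = 3·(2j) + 6 = 2·3j + 6, which is even.

(→) Suppose 3t + 6 is even. Since 3 is odd, 3t and t have the same parity, so 3t + 6 ≡ t + 6 (mod 2). As 6 is even, 3t + 6 is even exactly when t is even. Thus t is even.

Both directions hold; the statement is true.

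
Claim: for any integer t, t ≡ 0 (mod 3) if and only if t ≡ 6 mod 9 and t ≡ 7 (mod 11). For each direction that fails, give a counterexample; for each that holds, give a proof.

Only the reverse direction holds.

(⇐) If t ≡ 6 (mod 9) and t ≡ 7 (mod 11), then by the Chinese remainder theorem t ≡ 51 (mod 99). Since 51 ≡ 0 (mod 3) and 3 ∣ 99, we get t ≡ 0 (mod 3).

(⇒) This fails: t = 0 gives 0 ≡ 0 (mod 3) but 0 ≡ 0 (mod 9), so the conjunction on the right does not hold.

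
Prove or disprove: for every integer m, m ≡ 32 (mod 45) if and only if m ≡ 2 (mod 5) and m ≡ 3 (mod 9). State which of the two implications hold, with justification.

Forward direction. This fails: m = 32 gives 32 ≡ 32 (mod 45) but 32 ≡ 5 (mod 9), so the conjunction on the right does not hold.

Converse. This fails: m = 12 satisfies both congruences on the right (12 ≡ 2 mod 5 and 12 ≡ 3 mod 9) yet 12 ≡ 12 (mod 45), not 32.

(⇒) fails and (⇐) fails.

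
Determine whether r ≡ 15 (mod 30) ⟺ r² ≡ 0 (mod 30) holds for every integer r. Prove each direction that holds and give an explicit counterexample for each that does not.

(⟹) This fails: take r = 15. Then 15 ≡ 15 (mod 30), but 15² = 225 ≡ 15 (mod 30), not 0.

(⟸) This fails: take r = 0. Then 0² = 0 ≡ 0 (mod 30), yet 0 ≡ 0 (mod 30), not 15.

Neither direction holds.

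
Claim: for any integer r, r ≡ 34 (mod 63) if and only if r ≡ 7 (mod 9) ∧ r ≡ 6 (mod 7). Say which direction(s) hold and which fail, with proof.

Forward direction. Suppose r ≡ 34 (mod 63); write r = 63j + 34. Since 9 ∣ 63, reducing mod 9 gives r ≡ 34 ≡ 7 (mod 9); since 7 ∣ 63, reducing mod 7 gives r ≡ 34 ≡ 6 (mod 7).

Converse. If r ≡ 7 (mod 9) and r ≡ 6 (mod 7), then by the Chinese remainder theorem r ≡ 34 (mod 63). This is exactly r ≡ 34 (mod 63).

Both implications hold.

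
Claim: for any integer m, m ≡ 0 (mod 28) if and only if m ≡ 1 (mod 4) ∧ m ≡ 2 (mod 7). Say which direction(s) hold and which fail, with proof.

Neither implication holds.

[⇒] This fails: m = 0 gives 0 ≡ 0 (mod 28) but 0 ≡ 0 (mod 4), so the conjunction on the right does not hold.

[⇐] This fails: m = 9 satisfies both congruences on the right (9 ≡ 1 mod 4 and 9 ≡ 2 mod 7) yet 9 ≡ 9 (mod 28), not 0.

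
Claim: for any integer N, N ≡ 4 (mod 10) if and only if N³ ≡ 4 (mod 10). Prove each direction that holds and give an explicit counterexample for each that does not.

(→) Suppose N ≡ 4 (mod 10). Write N = 10j + 4. Then (10j + 4)³ = 1000j³ + 1200j² + 480j + 64 = 10(100j³ + 120j² + 48j + 6) + 4, so N³ ≡ 4 (mod 10).

(←) Conversely, suppose N³ ≡ 4 (mod 10). The only residue r in {0, …, 9} with r³ ≡ 4 (mod 10) is r = 4, so N ≡ 4 (mod 10).

The biconditional holds.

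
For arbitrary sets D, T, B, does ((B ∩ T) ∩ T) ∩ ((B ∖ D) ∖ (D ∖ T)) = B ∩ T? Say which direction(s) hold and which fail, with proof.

(⊆) Let x ∈ ((B ∩ T) ∩ T) ∩ ((B ∖ D) ∖ (D ∖ T)). Then x ∈ T ∩ B and x ∉ D, from which x ∈ B ∩ T.

(⊇) This inclusion fails. Take D = {1}, T = {1}, B = {1}; then 1 ∈ B ∩ T but 1 ∉ ((B ∩ T) ∩ T) ∩ ((B ∖ D) ∖ (D ∖ T)).

Only the forward inclusion holds.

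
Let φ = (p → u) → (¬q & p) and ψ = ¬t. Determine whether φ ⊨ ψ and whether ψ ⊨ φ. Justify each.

Both directions fail.

(→) This fails. Under t = T, u = F, q = F, p = T, the left side is true but the right side is false.

(←) This fails. Under t = F, u = F, q = F, p = F, the left side is false but the right side is true.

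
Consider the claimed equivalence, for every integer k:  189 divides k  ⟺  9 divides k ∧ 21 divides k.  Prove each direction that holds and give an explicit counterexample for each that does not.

Only the forward direction holds.

(⟸) This fails: take k = 63. Both 9 ∣ 63 and 21 ∣ 63, yet 63 is not a multiple of 189 (since 63 = 0·189 + 63), so 189 ∤ 63.

(⟹) If 189 ∣ k, write k = 189q. Since 189 = 21·9, k = 9·(21q), so 9 ∣ k; and since 189 = 9·21, k = 21·(9q), so 21 ∣ k.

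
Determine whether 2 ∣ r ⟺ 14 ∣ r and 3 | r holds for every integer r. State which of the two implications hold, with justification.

(⟸) Suppose 14 ∣ r and 3 ∣ r. Any common multiple of 14 and 3 is a multiple of their lcm; here gcd(14, 3) = 1, so lcm(14, 3) = 14·3 = 42, so 42 ∣ r. Since 2 ∣ 42, it follows that 2 ∣ r.

(⟹) This fails: take r = 2. Certainly 2 ∣ 2, but 14 ∤ 2.

Not equivalent: only (⇐) holds.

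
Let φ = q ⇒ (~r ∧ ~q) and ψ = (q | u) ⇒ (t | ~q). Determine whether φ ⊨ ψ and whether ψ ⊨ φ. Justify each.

[⇒] Assume the antecedent. If q is true, the antecedent cannot hold. If q is false, (q | u) ⇒ (t | ~q) reduces to true regardless of the other variables. Either way (q | u) ⇒ (t | ~q) holds.

[⇐] This fails. Under r = F, t = T, q = T, u = F, the left side is false but the right side is true.

(⇒) holds; (⇐) fails.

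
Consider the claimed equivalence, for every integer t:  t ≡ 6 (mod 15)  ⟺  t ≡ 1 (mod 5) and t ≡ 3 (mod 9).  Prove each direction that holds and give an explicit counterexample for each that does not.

(⇒) fails; (⇐) holds.

[⇒] This fails: t = 36 gives 36 ≡ 6 (mod 15) but 36 ≡ 0 (mod 9), so the conjunction on the right does not hold.

[⇐] Conversely, if t ≡ 1 (mod 5) and t ≡ 3 (mod 9), then by the Chinese remainder theorem t ≡ 21 (mod 45). Since 21 ≡ 6 (mod 15) and 15 ∣ 45, we get t ≡ 6 (mod 15).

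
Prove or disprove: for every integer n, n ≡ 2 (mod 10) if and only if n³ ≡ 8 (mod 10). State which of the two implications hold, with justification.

The biconditional holds.

(→) Suppose n ≡ 2 (mod 10). Write n = 10j + 2. Then (10j + 2)³ = 1000j³ + 600j² + 120j + 8 = 10(100j³ + 60j² + 12j) + 8, so n³ ≡ 8 (mod 10).

(←) For the converse, argue contrapositively. If n ≢ 2 (mod 10), then n is congruent to one of 0, 1, 3, 4, 5, 6, 7, 8, 9 modulo 10, and these give n³ ≡ 0, 1, 7, 4, 5, 6, 3, 2, 9 respectively — never 8.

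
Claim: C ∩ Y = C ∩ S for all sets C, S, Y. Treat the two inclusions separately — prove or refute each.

Both inclusions fail.

(⟹) This inclusion fails. Take C = {1}, S = ∅, Y = {1}; then 1 ∈ C ∩ Y but 1 ∉ C ∩ S.

(⟸) This inclusion fails. Take C = {1}, S = {1}, Y = ∅; then 1 ∈ C ∩ S but 1 ∉ C ∩ Y.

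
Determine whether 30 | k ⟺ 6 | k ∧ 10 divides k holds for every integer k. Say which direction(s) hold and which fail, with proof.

Both implications hold.

(⟹) If 30 ∣ k, write k = 30q. Since 30 = 5·6, k = 6·(5q), so 6 ∣ k; and since 30 = 3·10, k = 10·(3q), so 10 ∣ k.

(⟸) Suppose 6 ∣ k and 10 ∣ k. Any common multiple of 6 and 10 is a multiple of their lcm; here lcm(6, 10) = 6·10/gcd(6, 10) = 60/2 = 30, so 30 ∣ k.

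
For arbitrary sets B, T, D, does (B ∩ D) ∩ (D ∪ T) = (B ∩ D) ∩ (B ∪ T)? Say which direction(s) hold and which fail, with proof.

Both inclusions hold; the sets are equal.

(⊆) Let x ∈ (B ∩ D) ∩ (D ∪ T). Then either x ∈ B ∩ D and x ∉ T; or x ∈ B ∩ T ∩ D. In each case x ∈ (B ∩ D) ∩ (B ∪ T), so (B ∩ D) ∩ (D ∪ T) ⊆ (B ∩ D) ∩ (B ∪ T).

(⊇) Let x ∈ (B ∩ D) ∩ (B ∪ T). Then either x ∈ B ∩ D and x ∉ T; or x ∈ B ∩ T ∩ D. In each case x ∈ (B ∩ D) ∩ (D ∪ T), so (B ∩ D) ∩ (B ∪ T) ⊆ (B ∩ D) ∩ (D ∪ T).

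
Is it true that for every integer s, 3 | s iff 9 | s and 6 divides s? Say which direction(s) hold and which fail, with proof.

Only the converse holds.

Forward direction. This fails: take s = 3. Certainly 3 ∣ 3, but 9 ∤ 3.

Converse. Suppose 9 ∣ s and 6 ∣ s. Any common multiple of 9 and 6 is a multiple of their lcm; here lcm(9, 6) = 9·6/gcd(9, 6) = 54/3 = 18, so 18 ∣ s. Since 3 ∣ 18, it follows that 3 ∣ s.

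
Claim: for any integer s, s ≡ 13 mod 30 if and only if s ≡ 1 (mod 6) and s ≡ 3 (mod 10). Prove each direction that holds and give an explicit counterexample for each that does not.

(←) If s ≡ 1 (mod 6) and s ≡ 3 (mod 10), then by the Chinese remainder theorem s ≡ 13 (mod 30). This is exactly s ≡ 13 (mod 30).

(→) Suppose s ≡ 13 (mod 30); write s = 30j + 13. Since 6 ∣ 30, reducing mod 6 gives s ≡ 13 ≡ 1 (mod 6); since 10 ∣ 30, reducing mod 10 gives s ≡ 13 ≡ 3 (mod 10).

Both directions hold.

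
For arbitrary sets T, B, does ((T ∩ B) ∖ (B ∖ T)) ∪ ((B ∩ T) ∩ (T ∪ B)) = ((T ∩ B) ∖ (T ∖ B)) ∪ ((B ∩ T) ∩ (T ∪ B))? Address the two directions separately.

Both inclusions hold.

(⟹) Let x ∈ ((T ∩ B) ∖ (B ∖ T)) ∪ ((B ∩ T) ∩ (T ∪ B)). Then x ∈ T ∩ B, from which x ∈ ((T ∩ B) ∖ (T ∖ B)) ∪ ((B ∩ T) ∩ (T ∪ B)).

(⟸) Let x ∈ ((T ∩ B) ∖ (T ∖ B)) ∪ ((B ∩ T) ∩ (T ∪ B)). Then x ∈ T ∩ B, from which x ∈ ((T ∩ B) ∖ (B ∖ T)) ∪ ((B ∩ T) ∩ (T ∪ B)).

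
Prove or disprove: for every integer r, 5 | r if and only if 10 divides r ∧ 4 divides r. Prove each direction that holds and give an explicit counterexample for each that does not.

(⇒) fails; (⇐) holds.

(→) This fails: take r = 5. Certainly 5 ∣ 5, but 10 ∤ 5.

(←) Suppose 10 ∣ r and 4 ∣ r. Any common multiple of 10 and 4 is a multiple of their lcm; here lcm(10, 4) = 10·4/gcd(10, 4) = 40/2 = 20, so 20 ∣ r. Since 5 ∣ 20, it follows that 5 ∣ r.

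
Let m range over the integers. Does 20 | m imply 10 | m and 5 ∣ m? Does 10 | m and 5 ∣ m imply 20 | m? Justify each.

(⇒) If 20 ∣ m, write m = 20q. Since 20 = 2·10, m = 10·(2q), so 10 ∣ m; and since 20 = 4·5, m = 5·(4q), so 5 ∣ m.

(⇐) This fails: take m = 10. Both 10 ∣ 10 and 5 ∣ 10, yet 10 is not a multiple of 20 (since 10 = 0·20 + 10), so 20 ∤ 10.

Only the forward implication holds.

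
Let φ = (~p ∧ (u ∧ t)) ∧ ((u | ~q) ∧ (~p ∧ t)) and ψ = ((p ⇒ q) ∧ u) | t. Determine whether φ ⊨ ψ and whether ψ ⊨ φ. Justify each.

Only the forward implication holds.

(⇐) This fails. Under u = T, q = F, t = F, p = F, the left side is false but the right side is true.

(⇒) Assume the antecedent. If u is true, the antecedent forces (u = T, q = F, t = T, p = F) or (u = T, q = T, t = T, p = F), and ((p ⇒ q) ∧ u) | t holds there. If u is false, the antecedent cannot hold. Either way ((p ⇒ q) ∧ u) | t holds.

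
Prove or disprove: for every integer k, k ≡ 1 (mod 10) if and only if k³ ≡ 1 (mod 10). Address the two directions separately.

Both directions hold.

[⇒] Suppose k ≡ 1 (mod 10). Write k = 10j + 1. Then (10j + 1)³ = 1000j³ + 300j² + 30j + 1 = 10(100j³ + 30j² + 3j) + 1, so k³ ≡ 1 (mod 10).

[⇐] Conversely, suppose k³ ≡ 1 (mod 10). The only residue r in {0, …, 9} with r³ ≡ 1 (mod 10) is r = 1, so k ≡ 1 (mod 10).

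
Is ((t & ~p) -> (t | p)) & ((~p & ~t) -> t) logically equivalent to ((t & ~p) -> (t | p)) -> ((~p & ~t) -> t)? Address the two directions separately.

(⇒) Assume the antecedent. If t is true, the consequent reduces to true regardless of the other variables. If t is false, the antecedent forces (t = F, p = T), and the consequent holds there. Either way the consequent holds.

(⇐) Assume the antecedent. If t is true, the consequent reduces to true regardless of the other variables. If t is false, the antecedent forces (t = F, p = T), and the consequent holds there. Either way the consequent holds.

The biconditional holds.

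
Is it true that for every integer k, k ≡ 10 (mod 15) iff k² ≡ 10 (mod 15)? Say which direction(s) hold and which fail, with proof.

Not equivalent: only (⇒) holds.

[⇒] Suppose k ≡ 10 (mod 15). Write k = 15j + 10. Then (15j + 10)² = 225j² + 300j + 100 = 15(15j² + 20j + 6) + 10, so k² ≡ 10 (mod 15).

[⇐] This fails: take k = 5. Then 5² = 25 ≡ 10 (mod 15), yet 5 ≡ 5 (mod 15), not 10.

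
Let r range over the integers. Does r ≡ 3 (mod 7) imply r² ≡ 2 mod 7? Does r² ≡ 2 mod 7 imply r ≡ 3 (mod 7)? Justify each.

The forward direction holds; the converse fails.

[⇐] This fails: take r = 4. Then 4² = 16 ≡ 2 (mod 7), yet 4 ≡ 4 (mod 7), not 3.

[⇒] Suppose r ≡ 3 (mod 7). Write r = 7j + 3. Then (7j + 3)² = 49j² + 42j + 9 = 7(7j² + 6j + 1) + 2, so r² ≡ 2 (mod 7).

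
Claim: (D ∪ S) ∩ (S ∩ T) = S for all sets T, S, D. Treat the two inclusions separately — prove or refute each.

(⊆) holds; (⊇) fails.

(⟹) Let x ∈ (D ∪ S) ∩ (S ∩ T). Then either x ∈ T ∩ S and x ∉ D; or x ∈ T ∩ S ∩ D. In each case x ∈ S, so (D ∪ S) ∩ (S ∩ T) ⊆ S.

(⟸) This inclusion fails. Take T = ∅, S = {1}, D = ∅; then 1 ∈ S but 1 ∉ (D ∪ S) ∩ (S ∩ T).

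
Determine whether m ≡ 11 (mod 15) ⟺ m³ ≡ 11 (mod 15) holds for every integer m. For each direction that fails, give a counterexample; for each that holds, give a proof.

(⇒) Suppose m ≡ 11 (mod 15). Write m = 15j + 11. Then (15j + 11)³ = 3375j³ + 7425j² + 5445j + 1331 = 15(225j³ + 495j² + 363j + 88) + 11, so m³ ≡ 11 (mod 15).

(⇐) Conversely, suppose m³ ≡ 11 (mod 15). The only residue r in {0, …, 14} with r³ ≡ 11 (mod 15) is r = 11, so m ≡ 11 (mod 15).

Equivalent; both directions hold.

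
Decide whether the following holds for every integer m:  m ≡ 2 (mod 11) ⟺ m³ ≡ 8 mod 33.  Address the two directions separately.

[⇒] This fails: take m = 13. Then 13 ≡ 2 (mod 11), but 13³ = 2197 ≡ 19 (mod 33), not 8.

[⇐] Conversely, the residues r modulo 33 with r³ ≡ 8 (mod 33) are exactly {2}, and each is ≡ 2 (mod 11).

Not equivalent: only (⇐) holds.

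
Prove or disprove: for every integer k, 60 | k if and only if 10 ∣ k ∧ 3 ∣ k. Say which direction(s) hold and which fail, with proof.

Forward direction. If 60 ∣ k, write k = 60q. Since 60 = 6·10, k = 10·(6q), so 10 ∣ k; and since 60 = 20·3, k = 3·(20q), so 3 ∣ k.

Converse. This fails: take k = 30. Both 10 ∣ 30 and 3 ∣ 30, yet 30 is not a multiple of 60 (since 30 = 0·60 + 30), so 60 ∤ 30.

Only the forward direction holds.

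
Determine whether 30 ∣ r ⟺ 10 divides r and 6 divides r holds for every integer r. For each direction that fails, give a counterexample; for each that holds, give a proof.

Forward direction. If 30 ∣ r, write r = 30q. Since 30 = 3·10, r = 10·(3q), so 10 ∣ r; and since 30 = 5·6, r = 6·(5q), so 6 ∣ r.

Converse. Suppose 10 ∣ r and 6 ∣ r. Any common multiple of 10 and 6 is a multiple of their lcm; here lcm(10, 6) = 10·6/gcd(10, 6) = 60/2 = 30, so 30 ∣ r.

The biconditional holds.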